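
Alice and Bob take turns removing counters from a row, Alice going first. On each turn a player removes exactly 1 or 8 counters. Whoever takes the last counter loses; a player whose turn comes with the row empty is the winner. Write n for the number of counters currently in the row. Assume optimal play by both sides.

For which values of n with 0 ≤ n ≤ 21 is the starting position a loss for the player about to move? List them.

Use the standard recursion: the mover wins at a terminal position; elsewhere, the mover wins exactly when some move hands the opponent an L position.
n=0: no move; the opponent has just taken the last counter and therefore loses → W
n=1: the only move is to 0(W), a W ⇒ L
n=2: can move to 1, which is L ⇒ W
n=3: the only move is to 2(W), a W ⇒ L
n=4: can move to 3, which is L ⇒ W
n=5: the only move is to 4(W), a W ⇒ L
n=6: can move to 5, which is L ⇒ W
n=7: the only move is to 6(W), a W ⇒ L
n=8: can move to 7, which is L ⇒ W
n=9: can move to 1, which is L ⇒ W
n=10: moves to 9(W), 2(W); every one is W ⇒ L
n=11: can move to 10, which is L ⇒ W
n=12: moves to 11(W), 4(W); every one is W ⇒ L
n=13: can move to 12, which is L ⇒ W
n=14: moves to 13(W), 6(W); every one is W ⇒ L
n=15: can move to 14, which is L ⇒ W
n=16: moves to 15(W), 8(W); every one is W ⇒ L
n=17: can move to 16, which is L ⇒ W
n=18: can move to 10, which is L ⇒ W
n=19: moves to 18(W), 11(W); every one is W ⇒ L
n=20: can move to 19, which is L ⇒ W
n=21: moves to 20(W), 13(W); every one is W ⇒ L
The losing starting values of n are exactly the entries labelled L in this table (10 of them).

1, 3, 5, 7, 10, 12, 14, 16, 19, 21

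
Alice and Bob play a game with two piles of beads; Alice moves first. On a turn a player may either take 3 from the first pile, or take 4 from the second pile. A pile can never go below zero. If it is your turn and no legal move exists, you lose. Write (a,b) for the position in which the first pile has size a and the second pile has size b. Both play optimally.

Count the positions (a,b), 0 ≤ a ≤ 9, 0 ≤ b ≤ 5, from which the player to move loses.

Positions with no move are L. A position that does have a move is losing for the player to move precisely when every available move leads to a winning position for the opponent. Fill in the labels:
Every move lowers a or b (never raises either), so fill the grid row by row in increasing a, and left to right within a row: each cell's successors are then already labelled.
      b=0  b=1  b=2  b=3  b=4  b=5
a=0:    L    L    L    L    W    W
a=1:    L    L    L    L    W    W
a=2:    L    L    L    L    W    W
a=3:    W    W    W    W    L    L
a=4:    W    W    W    W    L    L
a=5:    W    W    W    W    L    L
a=6:    L    L    L    L    W    W
a=7:    L    L    L    L    W    W
a=8:    L    L    L    L    W    W
a=9:    W    W    W    W    L    L
Cells with no legal move (terminal, hence L): (0,0), (0,1), (0,2), (0,3), (1,0), (1,1), (1,2), (1,3), (2,0), (2,1), (2,2), (2,3).
The remaining L cells, each justified by listing all of its moves:
(3,4): →(0,4)(W), (3,0)(W) — all W, so L
(3,5): →(0,5)(W), (3,1)(W) — all W, so L
(4,4): →(1,4)(W), (4,0)(W) — all W, so L
(4,5): →(1,5)(W), (4,1)(W) — all W, so L
(5,4): →(2,4)(W), (5,0)(W) — all W, so L
(5,5): →(2,5)(W), (5,1)(W) — all W, so L
(6,0): →(3,0)(W) only, which is W, so L
(6,1): →(3,1)(W) only, which is W, so L
(6,2): →(3,2)(W) only, which is W, so L
(6,3): →(3,3)(W) only, which is W, so L
(7,0): →(4,0)(W) only, which is W, so L
(7,1): →(4,1)(W) only, which is W, so L
(7,2): →(4,2)(W) only, which is W, so L
(7,3): →(4,3)(W) only, which is W, so L
(8,0): →(5,0)(W) only, which is W, so L
(8,1): →(5,1)(W) only, which is W, so L
(8,2): →(5,2)(W) only, which is W, so L
(8,3): →(5,3)(W) only, which is W, so L
(9,4): →(6,4)(W), (9,0)(W) — all W, so L
(9,5): →(6,5)(W), (9,1)(W) — all W, so L
Every other cell has at least one move into one of the L cells above, so it is W.
L cells per row: a=0: 4, a=1: 4, a=2: 4, a=3: 2, a=4: 2, a=5: 2, a=6: 4, a=7: 4, a=8: 4, a=9: 2; total 32.

32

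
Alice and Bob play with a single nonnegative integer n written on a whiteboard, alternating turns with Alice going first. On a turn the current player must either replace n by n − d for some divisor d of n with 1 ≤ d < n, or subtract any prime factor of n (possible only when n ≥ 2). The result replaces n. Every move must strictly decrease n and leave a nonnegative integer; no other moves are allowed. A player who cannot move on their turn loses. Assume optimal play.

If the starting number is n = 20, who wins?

Label each position W (a win for the player to move) or L (a loss). A position with no legal move is L; any other position is W exactly when some move reaches an L, and L when every move reaches a W.
n=0: no move → L
n=1: no move → L
n=2: →0(L), so W
n=3: →0(L), so W
n=4: →2(W), 3(W) — all W, so L
n=5: →0(L), so W
n=6: →4(L), so W
n=7: →0(L), so W
n=8: →4(L), so W
n=9: →6(W), 8(W) — all W, so L
n=10: →9(L), so W
n=11: →0(L), so W
n=12: →9(L), so W
n=13: →0(L), so W
n=14: →7(W), 12(W), 13(W) — all W, so L
n=15: →14(L), so W
n=16: →14(L), so W
n=17: →0(L), so W
n=18: →9(L), so W
n=19: →0(L), so W
n=20: →10(W), 15(W), 16(W), 18(W), 19(W) — all W, so L
The starting position 20 is L: whatever Alice does, the opponent receives a W position.

Bob wins.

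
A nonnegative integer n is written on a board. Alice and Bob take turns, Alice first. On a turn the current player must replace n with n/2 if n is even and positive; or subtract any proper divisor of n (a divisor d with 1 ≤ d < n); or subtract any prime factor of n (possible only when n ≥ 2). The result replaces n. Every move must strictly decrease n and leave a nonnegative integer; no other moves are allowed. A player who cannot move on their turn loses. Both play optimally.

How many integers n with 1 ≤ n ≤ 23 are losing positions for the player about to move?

Build the W/L table. Terminal = L. A non-terminal position is W if it has a move to some L; otherwise it is L.
n=0: no move → L
n=1: no move → L
n=2: W (go to 0, an L position)
n=3: W (go to 0, an L position)
n=4: L (options 2(W), 3(W) are all W)
n=5: W (go to 0, an L position)
n=6: W (go to 4, an L position)
n=7: W (go to 0, an L position)
n=8: W (go to 4, an L position)
n=9: L (options 6(W), 8(W) are all W)
n=10: W (go to 9, an L position)
n=11: W (go to 0, an L position)
n=12: W (go to 9, an L position)
n=13: W (go to 0, an L position)
n=14: L (options 7(W), 12(W), 13(W) are all W)
n=15: W (go to 14, an L position)
n=16: W (go to 14, an L position)
n=17: W (go to 0, an L position)
n=18: W (go to 9, an L position)
n=19: W (go to 0, an L position)
n=20: L (options 10(W), 15(W), 16(W), 18(W), 19(W) are all W)
n=21: W (go to 14, an L position)
n=22: W (go to 20, an L position)
n=23: W (go to 0, an L position)
L entries with 1 ≤ n ≤ 23 (n=0 is outside the asked range and is not counted): n = 1, 4, 9, 14, 20; that makes 5.

5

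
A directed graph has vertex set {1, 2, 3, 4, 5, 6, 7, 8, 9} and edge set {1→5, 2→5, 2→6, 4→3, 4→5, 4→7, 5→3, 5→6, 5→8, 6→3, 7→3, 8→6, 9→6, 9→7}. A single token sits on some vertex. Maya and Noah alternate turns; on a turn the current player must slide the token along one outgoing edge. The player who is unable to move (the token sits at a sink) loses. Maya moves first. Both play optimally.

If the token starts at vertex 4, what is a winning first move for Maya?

Classify positions by backward induction: terminal positions (no move available) are L. From any other position, the mover wins iff some move reaches an L.
Every edge goes from a vertex to one that appears earlier in the order 3, 7, 6, 8, 5, 4, 1, 9, 2, so processing vertices in that order labels each vertex after all of its successors.
3: no outgoing edge → L
7: W (go to 3, an L position)
6: W (go to 3, an L position)
8: L (sole option 6(W) is W)
5: W (go to 8, an L position)
4: W (go to 3, an L position)
1: L (sole option 5(W) is W)
9: L (options 6(W), 7(W) are all W)
2: L (options 5(W), 6(W) are all W)
From 4, the L positions reachable in one move are: 3.

Move to 3.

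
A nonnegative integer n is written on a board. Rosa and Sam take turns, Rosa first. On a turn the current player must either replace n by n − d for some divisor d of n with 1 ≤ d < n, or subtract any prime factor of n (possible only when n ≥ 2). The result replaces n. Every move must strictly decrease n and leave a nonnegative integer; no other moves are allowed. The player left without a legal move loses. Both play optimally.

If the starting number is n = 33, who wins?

Rosa wins.

Build the W/L table. Terminal = L. A non-terminal position is W if it has a move to some L; otherwise it is L.
n=0: no move → L
n=1: no move → L
n=2: reaches L-position 0 → W
n=3: reaches L-position 0 → W
n=4: only reaches 2(W), 3(W), all W → L
n=5: reaches L-position 0 → W
n=6: reaches L-position 4 → W
n=7: reaches L-position 0 → W
n=8: reaches L-position 4 → W
n=9: only reaches 6(W), 8(W), all W → L
n=10: reaches L-position 9 → W
n=11: reaches L-position 0 → W
n=12: reaches L-position 9 → W
n=13: reaches L-position 0 → W
n=14: only reaches 7(W), 12(W), 13(W), all W → L
n=15: reaches L-position 14 → W
n=16: reaches L-position 14 → W
n=17: reaches L-position 0 → W
n=18: reaches L-position 9 → W
n=19: reaches L-position 0 → W
n=20: only reaches 10(W), 15(W), 16(W), 18(W), 19(W), all W → L
n=21: reaches L-position 14 → W
n=22: reaches L-position 20 → W
n=23: reaches L-position 0 → W
n=24: reaches L-position 20 → W
n=25: reaches L-position 20 → W
n=26: only reaches 13(W), 24(W), 25(W), all W → L
n=27: reaches L-position 26 → W
n=28: reaches L-position 14 → W
n=29: reaches L-position 0 → W
n=30: reaches L-position 20 → W
n=31: reaches L-position 0 → W
n=32: only reaches 16(W), 24(W), 28(W), 30(W), 31(W), all W → L
n=33: reaches L-position 32 → W
The starting position 33 is W: Rosa should move to 32, handing over an L position.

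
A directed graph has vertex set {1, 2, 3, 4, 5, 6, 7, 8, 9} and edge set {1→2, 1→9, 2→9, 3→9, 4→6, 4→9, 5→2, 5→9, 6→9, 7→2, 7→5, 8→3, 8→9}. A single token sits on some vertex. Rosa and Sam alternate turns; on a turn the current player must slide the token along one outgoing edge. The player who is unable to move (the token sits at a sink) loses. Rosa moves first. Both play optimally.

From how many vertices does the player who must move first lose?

Positions with no move are L. A position that does have a move is losing for the player to move precisely when every available move leads to a winning position for the opponent. Fill in the labels:
Every edge goes from a vertex to one that appears earlier in the order 9, 2, 1, 6, 5, 4, 7, 3, 8, so processing vertices in that order labels each vertex after all of its successors.
9: no outgoing edge → L
2: W (go to 9, an L position)
1: W (go to 9, an L position)
6: W (go to 9, an L position)
5: W (go to 9, an L position)
4: W (go to 9, an L position)
7: L (options 5(W), 2(W) are all W)
3: W (go to 9, an L position)
8: W (go to 9, an L position)
The L vertices are 7, 9; that is 2 in all.

2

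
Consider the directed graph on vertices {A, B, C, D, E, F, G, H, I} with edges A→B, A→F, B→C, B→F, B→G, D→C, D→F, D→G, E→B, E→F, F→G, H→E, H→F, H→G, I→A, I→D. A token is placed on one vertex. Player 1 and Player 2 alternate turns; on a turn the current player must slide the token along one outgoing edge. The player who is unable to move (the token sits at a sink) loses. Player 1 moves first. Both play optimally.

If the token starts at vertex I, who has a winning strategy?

Player 1 wins.

Work bottom-up. With no move the player to move loses. Otherwise the position is W if at least one move leads to an L position for the opponent, and L if every move leads to a W.
Every edge goes from a vertex to one that appears earlier in the order C, G, F, D, B, E, A, H, I, so processing vertices in that order labels each vertex after all of its successors.
C: no outgoing edge → L
G: no outgoing edge → L
F: reaches L-position G → W
D: reaches L-position G → W
B: reaches L-position G → W
E: only reaches B(W), F(W), all W → L
A: only reaches B(W), F(W), all W → L
H: reaches L-position E → W
I: reaches L-position A → W
From I Player 1 can move to A, reaching an L position.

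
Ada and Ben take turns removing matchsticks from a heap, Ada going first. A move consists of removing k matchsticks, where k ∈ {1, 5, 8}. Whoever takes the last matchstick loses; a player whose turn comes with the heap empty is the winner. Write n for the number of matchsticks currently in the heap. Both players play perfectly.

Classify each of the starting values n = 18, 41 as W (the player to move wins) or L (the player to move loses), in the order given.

Use the standard recursion: the mover wins at a terminal position; elsewhere, the mover wins exactly when some move hands the opponent an L position.
n=0: no move; the opponent has just taken the last matchstick and therefore loses → W
n=1: only reaches 0(W), which is W → L
n=2: reaches L-position 1 → W
n=3: only reaches 2(W), which is W → L
n=4: reaches L-position 3 → W
n=5: only reaches 4(W), 0(W), all W → L
n=6: reaches L-position 5 → W
n=7: only reaches 6(W), 2(W), all W → L
n=8: reaches L-position 7 → W
n=9: reaches L-position 1 → W
n=10: reaches L-position 5 → W
n=11: reaches L-position 3 → W
n=12: reaches L-position 7 → W
n=13: reaches L-position 5 → W
n=14: only reaches 13(W), 9(W), 6(W), all W → L
n=15: reaches L-position 14 → W
n=16: only reaches 15(W), 11(W), 8(W), all W → L
n=17: reaches L-position 16 → W
n=18: only reaches 17(W), 13(W), 10(W), all W → L
n=19: reaches L-position 18 → W
n=20: only reaches 19(W), 15(W), 12(W), all W → L
n=21: reaches L-position 20 → W
n=22: reaches L-position 14 → W
n=23: reaches L-position 18 → W
n=24: reaches L-position 16 → W
n=25: reaches L-position 20 → W
n=26: reaches L-position 18 → W
n=27: only reaches 26(W), 22(W), 19(W), all W → L
n=28: reaches L-position 27 → W
n=29: only reaches 28(W), 24(W), 21(W), all W → L
n=30: reaches L-position 29 → W
n=31: only reaches 30(W), 26(W), 23(W), all W → L
n=32: reaches L-position 31 → W
n=33: only reaches 32(W), 28(W), 25(W), all W → L
n=34: reaches L-position 33 → W
n=35: reaches L-position 27 → W
n=36: reaches L-position 31 → W
n=37: reaches L-position 29 → W
n=38: reaches L-position 33 → W
n=39: reaches L-position 31 → W
n=40: only reaches 39(W), 35(W), 32(W), all W → L
n=41: reaches L-position 40 → W

18: L, 41: W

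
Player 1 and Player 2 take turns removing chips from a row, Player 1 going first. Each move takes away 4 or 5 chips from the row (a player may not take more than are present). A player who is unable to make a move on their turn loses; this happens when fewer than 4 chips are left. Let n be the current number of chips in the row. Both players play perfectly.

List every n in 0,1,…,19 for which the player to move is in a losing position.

Work bottom-up. With no move the player to move loses. Otherwise the position is W if at least one move leads to an L position for the opponent, and L if every move leads to a W.
n=0: no move → L
n=1: no move → L
n=2: no move → L
n=3: no move → L
n=4: →0(L), so W
n=5: →1(L), so W
n=6: →2(L), so W
n=7: →3(L), so W
n=8: →3(L), so W
n=9: →5(W), 4(W) — all W, so L
n=10: →6(W), 5(W) — all W, so L
n=11: →7(W), 6(W) — all W, so L
n=12: →8(W), 7(W) — all W, so L
n=13: →9(L), so W
n=14: →10(L), so W
n=15: →11(L), so W
n=16: →12(L), so W
n=17: →12(L), so W
n=18: →14(W), 13(W) — all W, so L
n=19: →15(W), 14(W) — all W, so L
The losing starting values of n are exactly the entries labelled L in this table (10 of them).

0, 1, 2, 3, 9, 10, 11, 12, 18, 19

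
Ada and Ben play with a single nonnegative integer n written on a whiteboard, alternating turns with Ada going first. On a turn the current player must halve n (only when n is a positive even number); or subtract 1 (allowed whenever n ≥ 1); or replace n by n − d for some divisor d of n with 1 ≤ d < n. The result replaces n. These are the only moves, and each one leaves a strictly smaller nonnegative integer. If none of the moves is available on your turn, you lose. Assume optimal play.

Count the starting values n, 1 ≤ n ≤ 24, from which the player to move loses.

11

Label each position W (a win for the player to move) or L (a loss). A position with no legal move is L; any other position is W exactly when some move reaches an L, and L when every move reaches a W.
n=0: no move → L
n=1: can move to 0, which is L ⇒ W
n=2: the only move is to 1(W), a W ⇒ L
n=3: can move to 2, which is L ⇒ W
n=4: can move to 2, which is L ⇒ W
n=5: the only move is to 4(W), a W ⇒ L
n=6: can move to 5, which is L ⇒ W
n=7: the only move is to 6(W), a W ⇒ L
n=8: can move to 7, which is L ⇒ W
n=9: moves to 6(W), 8(W); every one is W ⇒ L
n=10: can move to 5, which is L ⇒ W
n=11: the only move is to 10(W), a W ⇒ L
n=12: can move to 9, which is L ⇒ W
n=13: the only move is to 12(W), a W ⇒ L
n=14: can move to 7, which is L ⇒ W
n=15: moves to 10(W), 12(W), 14(W); every one is W ⇒ L
n=16: can move to 15, which is L ⇒ W
n=17: the only move is to 16(W), a W ⇒ L
n=18: can move to 9, which is L ⇒ W
n=19: the only move is to 18(W), a W ⇒ L
n=20: can move to 15, which is L ⇒ W
n=21: moves to 14(W), 18(W), 20(W); every one is W ⇒ L
n=22: can move to 11, which is L ⇒ W
n=23: the only move is to 22(W), a W ⇒ L
n=24: can move to 21, which is L ⇒ W
L entries with 1 ≤ n ≤ 24 (n=0 is outside the asked range and is not counted): n = 2, 5, 7, 9, 11, 13, 15, 17, 19, 21, 23; that makes 11.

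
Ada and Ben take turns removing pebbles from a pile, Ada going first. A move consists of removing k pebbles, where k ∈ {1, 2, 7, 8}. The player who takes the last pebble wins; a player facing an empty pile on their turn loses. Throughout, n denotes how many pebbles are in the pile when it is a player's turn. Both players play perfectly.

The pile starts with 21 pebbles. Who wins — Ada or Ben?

Ben wins.

Classify positions by backward induction: terminal positions (no move available) are L. From any other position, the mover wins iff some move reaches an L.
n=0: no move → L
n=1: W (go to 0, an L position)
n=2: W (go to 0, an L position)
n=3: L (options 2(W), 1(W) are all W)
n=4: W (go to 3, an L position)
n=5: W (go to 3, an L position)
n=6: L (options 5(W), 4(W) are all W)
n=7: W (go to 6, an L position)
n=8: W (go to 6, an L position)
n=9: L (options 8(W), 7(W), 2(W), 1(W) are all W)
n=10: W (go to 9, an L position)
n=11: W (go to 9, an L position)
n=12: L (options 11(W), 10(W), 5(W), 4(W) are all W)
n=13: W (go to 12, an L position)
n=14: W (go to 12, an L position)
n=15: L (options 14(W), 13(W), 8(W), 7(W) are all W)
n=16: W (go to 15, an L position)
n=17: W (go to 15, an L position)
n=18: L (options 17(W), 16(W), 11(W), 10(W) are all W)
n=19: W (go to 18, an L position)
n=20: W (go to 18, an L position)
n=21: L (options 20(W), 19(W), 14(W), 13(W) are all W)
The starting position 21 is L: whatever Ada does, the opponent receives a W position.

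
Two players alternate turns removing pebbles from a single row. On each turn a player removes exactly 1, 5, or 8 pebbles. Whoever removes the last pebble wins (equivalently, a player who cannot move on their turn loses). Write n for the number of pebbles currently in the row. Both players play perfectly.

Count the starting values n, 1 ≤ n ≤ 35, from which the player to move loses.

11

Classify positions by backward induction: terminal positions (no move available) are L. From any other position, the mover wins iff some move reaches an L.
n=0: no move → L
n=1: W (go to 0, an L position)
n=2: L (sole option 1(W) is W)
n=3: W (go to 2, an L position)
n=4: L (sole option 3(W) is W)
n=5: W (go to 4, an L position)
n=6: L (options 5(W), 1(W) are all W)
n=7: W (go to 6, an L position)
n=8: W (go to 0, an L position)
n=9: W (go to 4, an L position)
n=10: W (go to 2, an L position)
n=11: W (go to 6, an L position)
n=12: W (go to 4, an L position)
n=13: L (options 12(W), 8(W), 5(W) are all W)
n=14: W (go to 13, an L position)
n=15: L (options 14(W), 10(W), 7(W) are all W)
n=16: W (go to 15, an L position)
n=17: L (options 16(W), 12(W), 9(W) are all W)
n=18: W (go to 17, an L position)
n=19: L (options 18(W), 14(W), 11(W) are all W)
n=20: W (go to 19, an L position)
n=21: W (go to 13, an L position)
n=22: W (go to 17, an L position)
n=23: W (go to 15, an L position)
n=24: W (go to 19, an L position)
n=25: W (go to 17, an L position)
n=26: L (options 25(W), 21(W), 18(W) are all W)
n=27: W (go to 26, an L position)
n=28: L (options 27(W), 23(W), 20(W) are all W)
n=29: W (go to 28, an L position)
n=30: L (options 29(W), 25(W), 22(W) are all W)
n=31: W (go to 30, an L position)
n=32: L (options 31(W), 27(W), 24(W) are all W)
n=33: W (go to 32, an L position)
n=34: W (go to 26, an L position)
n=35: W (go to 30, an L position)
L entries with 1 ≤ n ≤ 35 (n=0 is outside the asked range and is not counted): n = 2, 4, 6, 13, 15, 17, 19, 26, 28, 30, 32; that makes 11.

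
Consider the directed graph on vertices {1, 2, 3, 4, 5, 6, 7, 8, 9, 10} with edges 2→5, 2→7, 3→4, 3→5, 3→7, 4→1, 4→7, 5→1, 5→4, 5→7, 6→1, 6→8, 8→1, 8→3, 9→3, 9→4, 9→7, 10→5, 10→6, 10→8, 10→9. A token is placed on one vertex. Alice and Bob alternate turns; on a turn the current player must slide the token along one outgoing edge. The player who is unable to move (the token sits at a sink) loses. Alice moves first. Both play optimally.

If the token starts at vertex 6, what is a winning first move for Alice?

Build the W/L table. Terminal = L. A non-terminal position is W if it has a move to some L; otherwise it is L.
Every edge goes from a vertex to one that appears earlier in the order 7, 1, 4, 5, 3, 9, 8, 6, 10, 2, so processing vertices in that order labels each vertex after all of its successors.
7: no outgoing edge → L
1: no outgoing edge → L
4: reaches L-position 1 → W
5: reaches L-position 1 → W
3: reaches L-position 7 → W
9: reaches L-position 7 → W
8: reaches L-position 1 → W
6: reaches L-position 1 → W
10: only reaches 6(W), 8(W), 9(W), 5(W), all W → L
2: reaches L-position 7 → W
From 6, the L positions reachable in one move are: 1.

Move to 1.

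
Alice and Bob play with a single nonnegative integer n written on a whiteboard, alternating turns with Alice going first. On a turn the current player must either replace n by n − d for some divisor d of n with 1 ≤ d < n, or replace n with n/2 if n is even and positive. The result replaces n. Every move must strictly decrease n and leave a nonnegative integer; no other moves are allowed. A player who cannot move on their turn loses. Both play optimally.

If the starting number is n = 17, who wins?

Bob wins.

Use the standard recursion: the mover loses at a terminal position; elsewhere, the mover wins exactly when some move hands the opponent an L position.
n=0: no move → L
n=1: no move → L
n=2: can move to 1, which is L ⇒ W
n=3: the only move is to 2(W), a W ⇒ L
n=4: can move to 3, which is L ⇒ W
n=5: the only move is to 4(W), a W ⇒ L
n=6: can move to 3, which is L ⇒ W
n=7: the only move is to 6(W), a W ⇒ L
n=8: can move to 7, which is L ⇒ W
n=9: moves to 6(W), 8(W); every one is W ⇒ L
n=10: can move to 5, which is L ⇒ W
n=11: the only move is to 10(W), a W ⇒ L
n=12: can move to 9, which is L ⇒ W
n=13: the only move is to 12(W), a W ⇒ L
n=14: can move to 7, which is L ⇒ W
n=15: moves to 10(W), 12(W), 14(W); every one is W ⇒ L
n=16: can move to 15, which is L ⇒ W
n=17: the only move is to 16(W), a W ⇒ L
Every move from 17 reaches a W position, so the mover loses.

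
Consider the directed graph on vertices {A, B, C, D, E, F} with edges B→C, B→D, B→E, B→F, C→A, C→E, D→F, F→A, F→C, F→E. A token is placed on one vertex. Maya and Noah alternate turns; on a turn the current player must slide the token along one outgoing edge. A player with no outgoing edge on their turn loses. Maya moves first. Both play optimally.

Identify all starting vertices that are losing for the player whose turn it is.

Label each position W (a win for the player to move) or L (a loss). A position with no legal move is L; any other position is W exactly when some move reaches an L, and L when every move reaches a W.
Every edge goes from a vertex to one that appears earlier in the order E, A, C, F, D, B, so processing vertices in that order labels each vertex after all of its successors.
E: no outgoing edge → L
A: no outgoing edge → L
C: →A(L), so W
F: →A(L), so W
D: →F(W) only, which is W, so L
B: →D(L), so W
The losing starting vertices are exactly the entries labelled L in this table (3 of them).

A, D, E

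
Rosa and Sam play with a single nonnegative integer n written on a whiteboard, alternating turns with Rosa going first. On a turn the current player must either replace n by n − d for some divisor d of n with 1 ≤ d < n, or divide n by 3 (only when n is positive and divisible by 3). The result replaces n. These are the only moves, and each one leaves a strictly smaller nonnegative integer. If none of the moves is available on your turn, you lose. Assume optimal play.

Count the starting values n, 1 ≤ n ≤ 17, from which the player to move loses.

8

Positions with no move are L. A position that does have a move is losing for the player to move precisely when every available move leads to a winning position for the opponent. Fill in the labels:
n=0: no move → L
n=1: no move → L
n=2: can move to 1, which is L ⇒ W
n=3: can move to 1, which is L ⇒ W
n=4: moves to 2(W), 3(W); every one is W ⇒ L
n=5: can move to 4, which is L ⇒ W
n=6: can move to 4, which is L ⇒ W
n=7: the only move is to 6(W), a W ⇒ L
n=8: can move to 4, which is L ⇒ W
n=9: moves to 3(W), 6(W), 8(W); every one is W ⇒ L
n=10: can move to 9, which is L ⇒ W
n=11: the only move is to 10(W), a W ⇒ L
n=12: can move to 4, which is L ⇒ W
n=13: the only move is to 12(W), a W ⇒ L
n=14: can move to 7, which is L ⇒ W
n=15: moves to 5(W), 10(W), 12(W), 14(W); every one is W ⇒ L
n=16: can move to 15, which is L ⇒ W
n=17: the only move is to 16(W), a W ⇒ L
L entries with 1 ≤ n ≤ 17 (n=0 is outside the asked range and is not counted): n = 1, 4, 7, 9, 11, 13, 15, 17; that makes 8.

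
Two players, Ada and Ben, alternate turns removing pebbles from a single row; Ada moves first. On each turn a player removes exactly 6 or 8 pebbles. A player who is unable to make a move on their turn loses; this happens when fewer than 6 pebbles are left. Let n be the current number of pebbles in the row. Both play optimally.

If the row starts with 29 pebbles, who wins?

Ben wins.

Classify positions by backward induction: terminal positions (no move available) are L. From any other position, the mover wins iff some move reaches an L.
n=0: no move → L
n=1: no move → L
n=2: no move → L
n=3: no move → L
n=4: no move → L
n=5: no move → L
n=6: can move to 0, which is L ⇒ W
n=7: can move to 1, which is L ⇒ W
n=8: can move to 2, which is L ⇒ W
n=9: can move to 3, which is L ⇒ W
n=10: can move to 4, which is L ⇒ W
n=11: can move to 5, which is L ⇒ W
n=12: can move to 4, which is L ⇒ W
n=13: can move to 5, which is L ⇒ W
n=14: moves to 8(W), 6(W); every one is W ⇒ L
n=15: moves to 9(W), 7(W); every one is W ⇒ L
n=16: moves to 10(W), 8(W); every one is W ⇒ L
n=17: moves to 11(W), 9(W); every one is W ⇒ L
n=18: moves to 12(W), 10(W); every one is W ⇒ L
n=19: moves to 13(W), 11(W); every one is W ⇒ L
n=20: can move to 14, which is L ⇒ W
n=21: can move to 15, which is L ⇒ W
n=22: can move to 16, which is L ⇒ W
n=23: can move to 17, which is L ⇒ W
n=24: can move to 18, which is L ⇒ W
n=25: can move to 19, which is L ⇒ W
n=26: can move to 18, which is L ⇒ W
n=27: can move to 19, which is L ⇒ W
n=28: moves to 22(W), 20(W); every one is W ⇒ L
n=29: moves to 23(W), 21(W); every one is W ⇒ L
Every move from 29 reaches a W position, so the mover loses.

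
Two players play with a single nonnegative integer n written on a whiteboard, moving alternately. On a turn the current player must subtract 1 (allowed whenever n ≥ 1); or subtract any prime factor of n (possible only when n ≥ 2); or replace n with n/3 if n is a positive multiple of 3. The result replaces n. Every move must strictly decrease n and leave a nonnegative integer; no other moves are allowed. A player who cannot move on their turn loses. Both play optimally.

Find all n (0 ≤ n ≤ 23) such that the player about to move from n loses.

0, 4, 8, 14, 18, 22

Label each position W (a win for the player to move) or L (a loss). A position with no legal move is L; any other position is W exactly when some move reaches an L, and L when every move reaches a W.
n=0: no move → L
n=1: W (go to 0, an L position)
n=2: W (go to 0, an L position)
n=3: W (go to 0, an L position)
n=4: L (options 2(W), 3(W) are all W)
n=5: W (go to 0, an L position)
n=6: W (go to 4, an L position)
n=7: W (go to 0, an L position)
n=8: L (options 6(W), 7(W) are all W)
n=9: W (go to 8, an L position)
n=10: W (go to 8, an L position)
n=11: W (go to 0, an L position)
n=12: W (go to 4, an L position)
n=13: W (go to 0, an L position)
n=14: L (options 7(W), 12(W), 13(W) are all W)
n=15: W (go to 14, an L position)
n=16: W (go to 14, an L position)
n=17: W (go to 0, an L position)
n=18: L (options 6(W), 15(W), 16(W), 17(W) are all W)
n=19: W (go to 0, an L position)
n=20: W (go to 18, an L position)
n=21: W (go to 14, an L position)
n=22: L (options 11(W), 20(W), 21(W) are all W)
n=23: W (go to 0, an L position)
The losing starting values of n are exactly the entries labelled L in this table (6 of them).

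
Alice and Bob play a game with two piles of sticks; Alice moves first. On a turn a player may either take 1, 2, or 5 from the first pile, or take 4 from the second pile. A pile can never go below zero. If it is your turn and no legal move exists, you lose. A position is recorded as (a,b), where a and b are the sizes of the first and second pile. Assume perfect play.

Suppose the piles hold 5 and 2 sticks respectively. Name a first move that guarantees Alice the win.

Compute win/loss labels from the base case upward. A position with no move is L. Any other position is W if it can reach an L in one move, else L.
No move ever increases a pile, so every position that can arise here has a ≤ 5 and b ≤ 2; it is enough to label the cells with 0 ≤ a ≤ 5 and 0 ≤ b ≤ 2.
Every move lowers a or b (never raises either), so fill the grid row by row in increasing a, and left to right within a row: each cell's successors are then already labelled.
      b=0  b=1  b=2
a=0:    L    L    L
a=1:    W    W    W
a=2:    W    W    W
a=3:    L    L    L
a=4:    W    W    W
a=5:    W    W    W
Cells with no legal move (terminal, hence L): (0,0), (0,1), (0,2).
The remaining L cells, each justified by listing all of its moves:
(3,0): →(2,0)(W), (1,0)(W) — all W, so L
(3,1): →(2,1)(W), (1,1)(W) — all W, so L
(3,2): →(2,2)(W), (1,2)(W) — all W, so L
Every other cell has at least one move into one of the L cells above, so it is W.
From (5,2), the L positions reachable in one move are: (3,2), (0,2). Any move reaching one of these is winning.

Move to (3,2).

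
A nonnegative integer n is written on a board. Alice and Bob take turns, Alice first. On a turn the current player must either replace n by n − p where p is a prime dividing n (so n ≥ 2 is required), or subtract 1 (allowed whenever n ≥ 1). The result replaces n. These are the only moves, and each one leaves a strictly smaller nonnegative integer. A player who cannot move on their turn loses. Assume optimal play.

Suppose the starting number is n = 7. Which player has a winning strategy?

Compute win/loss labels from the base case upward. A position with no move is L. Any other position is W if it can reach an L in one move, else L.
n=0: no move → L
n=1: W (go to 0, an L position)
n=2: W (go to 0, an L position)
n=3: W (go to 0, an L position)
n=4: L (options 2(W), 3(W) are all W)
n=5: W (go to 0, an L position)
n=6: W (go to 4, an L position)
n=7: W (go to 0, an L position)
The starting position 7 is W: Alice should move to 0, handing over an L position.

Alice wins.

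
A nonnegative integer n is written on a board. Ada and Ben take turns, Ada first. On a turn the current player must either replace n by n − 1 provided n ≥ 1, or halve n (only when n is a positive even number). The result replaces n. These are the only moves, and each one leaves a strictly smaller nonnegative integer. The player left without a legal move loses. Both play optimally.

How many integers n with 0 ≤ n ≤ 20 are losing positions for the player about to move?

Work bottom-up. With no move the player to move loses. Otherwise the position is W if at least one move leads to an L position for the opponent, and L if every move leads to a W.
n=0: no move → L
n=1: can move to 0, which is L ⇒ W
n=2: the only move is to 1(W), a W ⇒ L
n=3: can move to 2, which is L ⇒ W
n=4: can move to 2, which is L ⇒ W
n=5: the only move is to 4(W), a W ⇒ L
n=6: can move to 5, which is L ⇒ W
n=7: the only move is to 6(W), a W ⇒ L
n=8: can move to 7, which is L ⇒ W
n=9: the only move is to 8(W), a W ⇒ L
n=10: can move to 5, which is L ⇒ W
n=11: the only move is to 10(W), a W ⇒ L
n=12: can move to 11, which is L ⇒ W
n=13: the only move is to 12(W), a W ⇒ L
n=14: can move to 7, which is L ⇒ W
n=15: the only move is to 14(W), a W ⇒ L
n=16: can move to 15, which is L ⇒ W
n=17: the only move is to 16(W), a W ⇒ L
n=18: can move to 9, which is L ⇒ W
n=19: the only move is to 18(W), a W ⇒ L
n=20: can move to 19, which is L ⇒ W
L entries with 0 ≤ n ≤ 20: n = 0, 2, 5, 7, 9, 11, 13, 15, 17, 19; that makes 10.

10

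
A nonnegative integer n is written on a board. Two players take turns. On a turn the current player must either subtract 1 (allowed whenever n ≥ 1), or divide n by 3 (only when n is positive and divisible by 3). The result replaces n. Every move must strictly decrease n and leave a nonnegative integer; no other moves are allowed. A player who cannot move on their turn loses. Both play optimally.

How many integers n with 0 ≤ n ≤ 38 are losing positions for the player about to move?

Label each position W (a win for the player to move) or L (a loss). A position with no legal move is L; any other position is W exactly when some move reaches an L, and L when every move reaches a W.
n=0: no move → L
n=1: W (go to 0, an L position)
n=2: L (sole option 1(W) is W)
n=3: W (go to 2, an L position)
n=4: L (sole option 3(W) is W)
n=5: W (go to 4, an L position)
n=6: W (go to 2, an L position)
n=7: L (sole option 6(W) is W)
n=8: W (go to 7, an L position)
n=9: L (options 3(W), 8(W) are all W)
n=10: W (go to 9, an L position)
n=11: L (sole option 10(W) is W)
n=12: W (go to 4, an L position)
n=13: L (sole option 12(W) is W)
n=14: W (go to 13, an L position)
n=15: L (options 5(W), 14(W) are all W)
n=16: W (go to 15, an L position)
n=17: L (sole option 16(W) is W)
n=18: W (go to 17, an L position)
n=19: L (sole option 18(W) is W)
n=20: W (go to 19, an L position)
n=21: W (go to 7, an L position)
n=22: L (sole option 21(W) is W)
n=23: W (go to 22, an L position)
n=24: L (options 8(W), 23(W) are all W)
n=25: W (go to 24, an L position)
n=26: L (sole option 25(W) is W)
n=27: W (go to 9, an L position)
n=28: L (sole option 27(W) is W)
n=29: W (go to 28, an L position)
n=30: L (options 10(W), 29(W) are all W)
n=31: W (go to 30, an L position)
n=32: L (sole option 31(W) is W)
n=33: W (go to 11, an L position)
n=34: L (sole option 33(W) is W)
n=35: W (go to 34, an L position)
n=36: L (options 12(W), 35(W) are all W)
n=37: W (go to 36, an L position)
n=38: L (sole option 37(W) is W)
L entries with 0 ≤ n ≤ 38: n = 0, 2, 4, 7, 9, 11, 13, 15, 17, 19, 22, 24, 26, 28, 30, 32, 34, 36, 38; that makes 19.

19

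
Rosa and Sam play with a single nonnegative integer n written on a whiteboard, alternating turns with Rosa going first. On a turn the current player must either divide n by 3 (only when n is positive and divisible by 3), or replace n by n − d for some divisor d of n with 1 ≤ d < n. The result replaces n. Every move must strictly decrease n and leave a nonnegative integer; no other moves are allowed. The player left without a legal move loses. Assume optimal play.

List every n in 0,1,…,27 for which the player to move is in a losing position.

Positions with no move are L. A position that does have a move is losing for the player to move precisely when every available move leads to a winning position for the opponent. Fill in the labels:
n=0: no move → L
n=1: no move → L
n=2: →1(L), so W
n=3: →1(L), so W
n=4: →2(W), 3(W) — all W, so L
n=5: →4(L), so W
n=6: →4(L), so W
n=7: →6(W) only, which is W, so L
n=8: →4(L), so W
n=9: →3(W), 6(W), 8(W) — all W, so L
n=10: →9(L), so W
n=11: →10(W) only, which is W, so L
n=12: →4(L), so W
n=13: →12(W) only, which is W, so L
n=14: →7(L), so W
n=15: →5(W), 10(W), 12(W), 14(W) — all W, so L
n=16: →15(L), so W
n=17: →16(W) only, which is W, so L
n=18: →9(L), so W
n=19: →18(W) only, which is W, so L
n=20: →15(L), so W
n=21: →7(L), so W
n=22: →11(L), so W
n=23: →22(W) only, which is W, so L
n=24: →23(L), so W
n=25: →20(W), 24(W) — all W, so L
n=26: →13(L), so W
n=27: →9(L), so W
The losing starting values of n are exactly the entries labelled L in this table (12 of them).

0, 1, 4, 7, 9, 11, 13, 15, 17, 19, 23, 25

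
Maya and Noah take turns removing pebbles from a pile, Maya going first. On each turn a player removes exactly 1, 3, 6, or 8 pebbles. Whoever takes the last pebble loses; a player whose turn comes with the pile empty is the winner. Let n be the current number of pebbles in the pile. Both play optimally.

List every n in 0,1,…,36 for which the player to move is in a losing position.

Build the W/L table. Terminal = W. A non-terminal position is W if it has a move to some L; otherwise it is L.
n=0: no move; the opponent has just taken the last pebble and therefore loses → W
n=1: the only move is to 0(W), a W ⇒ L
n=2: can move to 1, which is L ⇒ W
n=3: moves to 2(W), 0(W); every one is W ⇒ L
n=4: can move to 3, which is L ⇒ W
n=5: moves to 4(W), 2(W); every one is W ⇒ L
n=6: can move to 5, which is L ⇒ W
n=7: can move to 1, which is L ⇒ W
n=8: can move to 5, which is L ⇒ W
n=9: can move to 3, which is L ⇒ W
n=10: moves to 9(W), 7(W), 4(W), 2(W); every one is W ⇒ L
n=11: can move to 10, which is L ⇒ W
n=12: moves to 11(W), 9(W), 6(W), 4(W); every one is W ⇒ L
n=13: can move to 12, which is L ⇒ W
n=14: moves to 13(W), 11(W), 8(W), 6(W); every one is W ⇒ L
n=15: can move to 14, which is L ⇒ W
n=16: can move to 10, which is L ⇒ W
n=17: can move to 14, which is L ⇒ W
n=18: can move to 12, which is L ⇒ W
n=19: moves to 18(W), 16(W), 13(W), 11(W); every one is W ⇒ L
n=20: can move to 19, which is L ⇒ W
n=21: moves to 20(W), 18(W), 15(W), 13(W); every one is W ⇒ L
n=22: can move to 21, which is L ⇒ W
n=23: moves to 22(W), 20(W), 17(W), 15(W); every one is W ⇒ L
n=24: can move to 23, which is L ⇒ W
n=25: can move to 19, which is L ⇒ W
n=26: can move to 23, which is L ⇒ W
n=27: can move to 21, which is L ⇒ W
n=28: moves to 27(W), 25(W), 22(W), 20(W); every one is W ⇒ L
n=29: can move to 28, which is L ⇒ W
n=30: moves to 29(W), 27(W), 24(W), 22(W); every one is W ⇒ L
n=31: can move to 30, which is L ⇒ W
n=32: moves to 31(W), 29(W), 26(W), 24(W); every one is W ⇒ L
n=33: can move to 32, which is L ⇒ W
n=34: can move to 28, which is L ⇒ W
n=35: can move to 32, which is L ⇒ W
n=36: can move to 30, which is L ⇒ W
Reading off the rows marked L gives the requested list; there are 12 such values of n.

1, 3, 5, 10, 12, 14, 19, 21, 23, 28, 30, 32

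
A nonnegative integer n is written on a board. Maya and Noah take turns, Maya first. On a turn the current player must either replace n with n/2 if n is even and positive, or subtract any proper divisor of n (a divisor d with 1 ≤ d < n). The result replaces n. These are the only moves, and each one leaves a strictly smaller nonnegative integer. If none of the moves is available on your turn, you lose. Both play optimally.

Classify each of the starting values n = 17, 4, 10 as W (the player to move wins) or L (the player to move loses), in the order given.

17: L, 4: W, 10: W

Use the standard recursion: the mover loses at a terminal position; elsewhere, the mover wins exactly when some move hands the opponent an L position.
n=0: no move → L
n=1: no move → L
n=2: reaches L-position 1 → W
n=3: only reaches 2(W), which is W → L
n=4: reaches L-position 3 → W
n=5: only reaches 4(W), which is W → L
n=6: reaches L-position 3 → W
n=7: only reaches 6(W), which is W → L
n=8: reaches L-position 7 → W
n=9: only reaches 6(W), 8(W), all W → L
n=10: reaches L-position 5 → W
n=11: only reaches 10(W), which is W → L
n=12: reaches L-position 9 → W
n=13: only reaches 12(W), which is W → L
n=14: reaches L-position 7 → W
n=15: only reaches 10(W), 12(W), 14(W), all W → L
n=16: reaches L-position 15 → W
n=17: only reaches 16(W), which is W → L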